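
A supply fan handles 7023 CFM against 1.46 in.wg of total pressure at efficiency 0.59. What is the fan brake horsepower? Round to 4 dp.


BHP = 7023 * 1.46 / (6356 * 0.59) = 2.7343 hp

2.7343 hp


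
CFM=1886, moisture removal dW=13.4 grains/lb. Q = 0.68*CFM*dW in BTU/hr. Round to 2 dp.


Q = 0.68 * 1886 * 13.4 = 17185.23 BTU/hr

17185.23 BTU/hr


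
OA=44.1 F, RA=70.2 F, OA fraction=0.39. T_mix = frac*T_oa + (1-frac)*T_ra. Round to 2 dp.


T_mix = 0.39*44.1 + 0.61*70.2 = 60.02 F

60.02 F


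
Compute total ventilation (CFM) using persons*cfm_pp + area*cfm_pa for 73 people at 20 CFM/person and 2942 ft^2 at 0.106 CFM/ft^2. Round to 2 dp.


Total = 73*20 + 2942*0.106 = 1771.85 CFM

1771.85 CFM


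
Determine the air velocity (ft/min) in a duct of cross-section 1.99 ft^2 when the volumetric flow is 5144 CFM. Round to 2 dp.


V = 5144 / 1.99 = 2584.92 ft/min

2584.92 ft/min


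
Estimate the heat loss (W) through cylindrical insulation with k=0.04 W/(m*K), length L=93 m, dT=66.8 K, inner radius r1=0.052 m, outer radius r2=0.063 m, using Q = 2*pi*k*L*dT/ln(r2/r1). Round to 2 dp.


Q = 2*pi*0.04*93*66.8/ln(0.063/0.052) = 8136.63 W

8136.63 W


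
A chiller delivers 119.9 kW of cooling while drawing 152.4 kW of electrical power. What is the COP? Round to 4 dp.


COP = 119.9 / 152.4 = 0.7867

0.7867


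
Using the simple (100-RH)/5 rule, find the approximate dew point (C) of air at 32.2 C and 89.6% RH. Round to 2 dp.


Td = 32.2 - (100-89.6)/5 = 30.12 C

30.12 C


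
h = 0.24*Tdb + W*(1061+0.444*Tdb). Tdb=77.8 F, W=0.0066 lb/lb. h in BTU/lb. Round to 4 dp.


h = 0.24*77.8 + 0.0066*(1061+0.444*77.8) = 25.9026 BTU/lb

25.9026 BTU/lb


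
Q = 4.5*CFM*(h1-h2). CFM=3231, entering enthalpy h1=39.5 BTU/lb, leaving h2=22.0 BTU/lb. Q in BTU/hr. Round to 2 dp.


Q = 4.5 * 3231 * (39.5 - 22.0) = 254441.25 BTU/hr

254441.25 BTU/hr


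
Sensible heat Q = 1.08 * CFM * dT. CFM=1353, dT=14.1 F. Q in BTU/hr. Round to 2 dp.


Q = 1.08 * 1353 * 14.1 = 20603.48 BTU/hr

20603.48 BTU/hr


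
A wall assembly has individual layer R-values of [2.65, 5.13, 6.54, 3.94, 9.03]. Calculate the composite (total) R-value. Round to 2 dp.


R_total = 2.65 + 5.13 + 6.54 + 3.94 + 9.03 = 27.29

27.29


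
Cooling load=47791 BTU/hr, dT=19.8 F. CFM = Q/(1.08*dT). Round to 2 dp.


CFM = 47791 / (1.08 * 19.8) = 2234.90

2234.90 CFM


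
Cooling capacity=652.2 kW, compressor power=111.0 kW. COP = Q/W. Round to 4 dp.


COP = 652.2 / 111.0 = 5.8757

5.8757


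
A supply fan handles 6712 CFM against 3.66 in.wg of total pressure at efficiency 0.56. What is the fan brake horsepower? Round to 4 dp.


BHP = 6712 * 3.66 / (6356 * 0.56) = 6.9018 hp

6.9018 hp


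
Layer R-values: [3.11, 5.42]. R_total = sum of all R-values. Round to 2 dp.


R_total = 3.11 + 5.42 = 8.53

8.53


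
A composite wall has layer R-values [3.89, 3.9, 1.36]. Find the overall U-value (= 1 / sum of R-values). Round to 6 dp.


R_total = 3.89 + 3.9 + 1.36 = 9.15
U = 1/9.15 = 0.109290

0.109290


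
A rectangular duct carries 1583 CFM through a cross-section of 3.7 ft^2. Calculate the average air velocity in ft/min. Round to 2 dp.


V = 1583 / 3.7 = 427.84 ft/min

427.84 ft/min


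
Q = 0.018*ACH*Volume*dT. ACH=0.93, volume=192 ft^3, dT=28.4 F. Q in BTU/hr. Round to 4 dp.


Q = 0.018 * 0.93 * 192 * 28.4 = 91.2799 BTU/hr

91.2799 BTU/hr


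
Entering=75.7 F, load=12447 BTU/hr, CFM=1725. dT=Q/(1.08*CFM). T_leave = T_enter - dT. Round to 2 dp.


dT = 12447/(1.08*1725) = 6.6812
T_leave = 75.7 - 6.6812 = 69.02 F

69.02 F


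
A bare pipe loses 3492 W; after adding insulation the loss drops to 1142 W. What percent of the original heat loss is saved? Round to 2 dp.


Savings = ((3492-1142)/3492)*100 = 67.30 %

67.30 %


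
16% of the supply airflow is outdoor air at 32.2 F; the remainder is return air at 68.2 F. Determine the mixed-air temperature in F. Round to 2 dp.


T_mix = 0.16*32.2 + 0.84*68.2 = 62.44 F

62.44 F


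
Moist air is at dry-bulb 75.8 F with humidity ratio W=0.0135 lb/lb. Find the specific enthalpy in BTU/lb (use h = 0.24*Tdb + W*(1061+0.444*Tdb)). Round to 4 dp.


h = 0.24*75.8 + 0.0135*(1061+0.444*75.8) = 32.9698 BTU/lb

32.9698 BTU/lb


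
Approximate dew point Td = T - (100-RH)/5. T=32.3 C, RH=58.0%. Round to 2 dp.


Td = 32.3 - (100-58.0)/5 = 23.90 C

23.90 C


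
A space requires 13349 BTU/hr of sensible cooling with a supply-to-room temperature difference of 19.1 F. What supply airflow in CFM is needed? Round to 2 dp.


CFM = 13349 / (1.08 * 19.1) = 647.13

647.13 CFM


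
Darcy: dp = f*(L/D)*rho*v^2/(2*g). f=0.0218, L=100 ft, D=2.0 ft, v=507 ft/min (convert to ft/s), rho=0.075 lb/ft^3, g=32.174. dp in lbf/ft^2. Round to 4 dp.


v_fps = 507/60 = 8.45 ft/s
dp = 0.0218*(100/2.0)*0.075*8.45^2/(2*32.174) = 0.0907 lbf/ft^2

0.0907 lbf/ft^2


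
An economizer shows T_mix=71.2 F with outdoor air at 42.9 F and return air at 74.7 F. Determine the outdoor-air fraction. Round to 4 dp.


frac = (71.2 - 74.7) / (42.9 - 74.7) = 0.1101

0.1101


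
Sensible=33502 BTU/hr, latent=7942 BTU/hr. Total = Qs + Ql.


Qt = 33502 + 7942 = 41444 BTU/hr

41444 BTU/hr


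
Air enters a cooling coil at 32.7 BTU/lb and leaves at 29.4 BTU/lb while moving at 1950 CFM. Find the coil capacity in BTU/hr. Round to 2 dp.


Q = 4.5 * 1950 * (32.7 - 29.4) = 28957.50 BTU/hr

28957.50 BTU/hr


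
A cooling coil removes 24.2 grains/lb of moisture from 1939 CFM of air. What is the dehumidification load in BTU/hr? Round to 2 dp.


Q = 0.68 * 1939 * 24.2 = 31908.18 BTU/hr

31908.18 BTU/hr


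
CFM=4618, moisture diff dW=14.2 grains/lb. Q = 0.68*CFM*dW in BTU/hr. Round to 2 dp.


Q = 0.68 * 4618 * 14.2 = 44591.41 BTU/hr

44591.41 BTU/hr


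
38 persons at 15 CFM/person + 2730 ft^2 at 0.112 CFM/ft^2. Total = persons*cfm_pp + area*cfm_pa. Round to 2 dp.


Total = 38*15 + 2730*0.112 = 875.76 CFM

875.76 CFM


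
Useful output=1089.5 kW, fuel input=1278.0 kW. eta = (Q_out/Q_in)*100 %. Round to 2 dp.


eta = (1089.5/1278.0)*100 = 85.25 %

85.25 %


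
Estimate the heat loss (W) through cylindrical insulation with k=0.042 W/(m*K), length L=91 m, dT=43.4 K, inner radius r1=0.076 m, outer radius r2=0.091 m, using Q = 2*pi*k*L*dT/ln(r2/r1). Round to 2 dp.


Q = 2*pi*0.042*91*43.4/ln(0.091/0.076) = 5786.07 W

5786.07 W


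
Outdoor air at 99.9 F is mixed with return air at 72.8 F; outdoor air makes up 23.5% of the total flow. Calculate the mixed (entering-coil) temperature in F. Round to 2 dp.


T_mix = 72.8 + (23.5/100)*(99.9-72.8) = 79.17 F

79.17 F


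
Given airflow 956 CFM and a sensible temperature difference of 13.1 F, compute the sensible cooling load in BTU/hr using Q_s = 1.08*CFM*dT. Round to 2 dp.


Q = 1.08 * 956 * 13.1 = 13525.49 BTU/hr

13525.49 BTU/hr


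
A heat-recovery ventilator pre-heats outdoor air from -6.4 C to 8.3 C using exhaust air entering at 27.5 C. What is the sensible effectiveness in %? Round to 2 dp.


eff = (8.3-(-6.4))/(27.5-(-6.4))*100 = 43.36 %

43.36 %


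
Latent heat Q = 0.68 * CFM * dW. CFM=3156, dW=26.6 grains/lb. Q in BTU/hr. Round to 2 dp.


Q = 0.68 * 3156 * 26.6 = 57085.73 BTU/hr

57085.73 BTU/hr


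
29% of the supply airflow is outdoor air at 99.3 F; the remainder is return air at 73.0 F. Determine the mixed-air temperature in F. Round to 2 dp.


T_mix = 0.29*99.3 + 0.71*73.0 = 80.63 F

80.63 F


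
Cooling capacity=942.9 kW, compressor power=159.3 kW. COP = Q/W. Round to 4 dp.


COP = 942.9 / 159.3 = 5.9190

5.9190


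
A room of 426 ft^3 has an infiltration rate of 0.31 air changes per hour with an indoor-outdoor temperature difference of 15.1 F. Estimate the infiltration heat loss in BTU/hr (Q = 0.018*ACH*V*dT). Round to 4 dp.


Q = 0.018 * 0.31 * 426 * 15.1 = 35.8939 BTU/hr

35.8939 BTU/hr


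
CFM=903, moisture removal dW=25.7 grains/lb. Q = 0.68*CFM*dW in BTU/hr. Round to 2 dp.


Q = 0.68 * 903 * 25.7 = 15780.83 BTU/hr

15780.83 BTU/hr


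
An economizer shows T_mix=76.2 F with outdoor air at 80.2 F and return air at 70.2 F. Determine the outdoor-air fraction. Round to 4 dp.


frac = (76.2 - 70.2) / (80.2 - 70.2) = 0.6000

0.6000


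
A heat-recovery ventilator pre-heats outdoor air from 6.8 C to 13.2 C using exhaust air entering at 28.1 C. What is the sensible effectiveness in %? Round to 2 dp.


eff = (13.2-6.8)/(28.1-6.8)*100 = 30.05 %

30.05 %


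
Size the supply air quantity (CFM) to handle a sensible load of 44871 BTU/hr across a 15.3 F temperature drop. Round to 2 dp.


CFM = 44871 / (1.08 * 15.3) = 2715.50

2715.50 CFM


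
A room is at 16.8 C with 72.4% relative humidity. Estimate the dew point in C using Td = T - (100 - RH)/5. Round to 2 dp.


Td = 16.8 - (100-72.4)/5 = 11.28 C

11.28 C


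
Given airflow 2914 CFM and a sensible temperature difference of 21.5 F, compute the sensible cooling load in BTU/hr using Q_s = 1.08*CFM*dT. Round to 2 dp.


Q = 1.08 * 2914 * 21.5 = 67663.08 BTU/hr

67663.08 BTU/hr


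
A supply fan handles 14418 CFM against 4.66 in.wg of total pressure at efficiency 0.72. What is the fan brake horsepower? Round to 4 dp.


BHP = 14418 * 4.66 / (6356 * 0.72) = 14.6816 hp

14.6816 hp


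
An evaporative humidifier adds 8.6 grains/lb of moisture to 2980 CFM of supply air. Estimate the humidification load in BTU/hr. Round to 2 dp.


Q = 0.68 * 2980 * 8.6 = 17427.04 BTU/hr

17427.04 BTU/hr


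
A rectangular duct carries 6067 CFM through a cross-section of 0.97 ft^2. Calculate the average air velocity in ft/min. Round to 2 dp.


V = 6067 / 0.97 = 6254.64 ft/min

6254.64 ft/min


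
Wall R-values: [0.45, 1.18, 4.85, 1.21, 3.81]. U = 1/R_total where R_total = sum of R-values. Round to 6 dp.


R_total = 0.45 + 1.18 + 4.85 + 1.21 + 3.81 = 11.50
U = 1/11.50 = 0.086957

0.086957


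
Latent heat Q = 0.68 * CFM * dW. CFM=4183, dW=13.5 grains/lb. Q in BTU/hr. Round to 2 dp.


Q = 0.68 * 4183 * 13.5 = 38399.94 BTU/hr

38399.94 BTU/hr


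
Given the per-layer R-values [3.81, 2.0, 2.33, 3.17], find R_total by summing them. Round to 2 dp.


R_total = 3.81 + 2.0 + 2.33 + 3.17 = 11.31

11.31


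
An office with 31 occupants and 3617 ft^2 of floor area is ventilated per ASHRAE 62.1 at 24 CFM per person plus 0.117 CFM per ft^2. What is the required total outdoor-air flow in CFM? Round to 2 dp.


Total = 31*24 + 3617*0.117 = 1167.19 CFM

1167.19 CFM


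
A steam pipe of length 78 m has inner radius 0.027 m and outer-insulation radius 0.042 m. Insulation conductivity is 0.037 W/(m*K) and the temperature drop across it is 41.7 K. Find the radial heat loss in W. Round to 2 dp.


Q = 2*pi*0.037*78*41.7/ln(0.042/0.027) = 1711.41 W

1711.41 W


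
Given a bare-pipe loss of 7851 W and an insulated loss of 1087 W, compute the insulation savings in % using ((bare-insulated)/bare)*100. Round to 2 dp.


Savings = ((7851-1087)/7851)*100 = 86.15 %

86.15 %


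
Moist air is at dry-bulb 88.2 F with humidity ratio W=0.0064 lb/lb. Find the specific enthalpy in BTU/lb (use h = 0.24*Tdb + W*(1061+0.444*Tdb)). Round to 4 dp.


h = 0.24*88.2 + 0.0064*(1061+0.444*88.2) = 28.2090 BTU/lb

28.2090 BTU/lb


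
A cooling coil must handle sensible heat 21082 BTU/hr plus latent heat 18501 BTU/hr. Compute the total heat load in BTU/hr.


Qt = 21082 + 18501 = 39583 BTU/hr

39583 BTU/hr


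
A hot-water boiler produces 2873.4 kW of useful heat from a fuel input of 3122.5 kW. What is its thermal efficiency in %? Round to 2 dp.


eta = (2873.4/3122.5)*100 = 92.02 %

92.02 %


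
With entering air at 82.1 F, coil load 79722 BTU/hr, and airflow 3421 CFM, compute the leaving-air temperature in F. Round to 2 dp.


dT = 79722/(1.08*3421) = 21.5775
T_leave = 82.1 - 21.5775 = 60.52 F

60.52 F


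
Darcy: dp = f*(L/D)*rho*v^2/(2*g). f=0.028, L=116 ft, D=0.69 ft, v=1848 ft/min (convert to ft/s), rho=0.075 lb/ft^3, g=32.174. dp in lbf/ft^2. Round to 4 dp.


v_fps = 1848/60 = 30.8 ft/s
dp = 0.028*(116/0.69)*0.075*30.8^2/(2*32.174) = 5.2047 lbf/ft^2

5.2047 lbf/ft^2


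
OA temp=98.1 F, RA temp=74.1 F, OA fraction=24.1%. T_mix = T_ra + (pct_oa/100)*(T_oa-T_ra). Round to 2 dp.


T_mix = 74.1 + (24.1/100)*(98.1-74.1) = 79.88 F

79.88 F


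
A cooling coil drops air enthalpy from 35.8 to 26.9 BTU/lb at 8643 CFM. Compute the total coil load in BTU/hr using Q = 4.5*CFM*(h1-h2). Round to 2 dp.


Q = 4.5 * 8643 * (35.8 - 26.9) = 346152.15 BTU/hr

346152.15 BTU/hr


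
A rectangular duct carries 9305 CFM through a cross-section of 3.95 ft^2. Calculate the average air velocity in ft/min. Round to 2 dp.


V = 9305 / 3.95 = 2355.70 ft/min

2355.70 ft/min


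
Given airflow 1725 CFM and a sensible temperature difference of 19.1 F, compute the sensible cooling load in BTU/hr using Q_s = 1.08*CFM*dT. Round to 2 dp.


Q = 1.08 * 1725 * 19.1 = 35583.30 BTU/hr

35583.30 BTU/hr


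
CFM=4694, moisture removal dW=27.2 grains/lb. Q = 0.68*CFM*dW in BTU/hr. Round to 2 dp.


Q = 0.68 * 4694 * 27.2 = 86820.22 BTU/hr

86820.22 BTU/hr


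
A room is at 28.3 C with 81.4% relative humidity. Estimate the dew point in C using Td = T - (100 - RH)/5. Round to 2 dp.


Td = 28.3 - (100-81.4)/5 = 24.58 C

24.58 C


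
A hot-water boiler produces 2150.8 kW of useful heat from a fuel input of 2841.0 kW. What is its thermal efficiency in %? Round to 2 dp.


eta = (2150.8/2841.0)*100 = 75.71 %

75.71 %


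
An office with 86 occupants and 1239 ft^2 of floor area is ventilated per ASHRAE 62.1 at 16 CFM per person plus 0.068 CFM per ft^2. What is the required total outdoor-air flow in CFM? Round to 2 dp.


Total = 86*16 + 1239*0.068 = 1460.25 CFM

1460.25 CFM


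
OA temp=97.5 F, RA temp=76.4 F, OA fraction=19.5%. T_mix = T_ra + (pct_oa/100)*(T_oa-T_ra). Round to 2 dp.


T_mix = 76.4 + (19.5/100)*(97.5-76.4) = 80.51 F

80.51 F


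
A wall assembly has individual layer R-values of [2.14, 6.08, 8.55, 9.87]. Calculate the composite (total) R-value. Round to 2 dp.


R_total = 2.14 + 6.08 + 8.55 + 9.87 = 26.64

26.64


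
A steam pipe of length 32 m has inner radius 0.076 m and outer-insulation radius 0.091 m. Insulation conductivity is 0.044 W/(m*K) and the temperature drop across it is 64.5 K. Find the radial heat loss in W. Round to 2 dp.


Q = 2*pi*0.044*32*64.5/ln(0.091/0.076) = 3167.86 W

3167.86 W


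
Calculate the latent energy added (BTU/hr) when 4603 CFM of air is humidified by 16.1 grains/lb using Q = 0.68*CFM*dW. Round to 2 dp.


Q = 0.68 * 4603 * 16.1 = 50393.64 BTU/hr

50393.64 BTU/hr


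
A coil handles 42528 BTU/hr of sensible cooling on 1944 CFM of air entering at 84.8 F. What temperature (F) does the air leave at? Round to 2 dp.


dT = 42528/(1.08*1944) = 20.2561
T_leave = 84.8 - 20.2561 = 64.54 F

64.54 F


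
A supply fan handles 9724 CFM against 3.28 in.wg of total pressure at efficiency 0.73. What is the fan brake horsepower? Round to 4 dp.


BHP = 9724 * 3.28 / (6356 * 0.73) = 6.8740 hp

6.8740 hp


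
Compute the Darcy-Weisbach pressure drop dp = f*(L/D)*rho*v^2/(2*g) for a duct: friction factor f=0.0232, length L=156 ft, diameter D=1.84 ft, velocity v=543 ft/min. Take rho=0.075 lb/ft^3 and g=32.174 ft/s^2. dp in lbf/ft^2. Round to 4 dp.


v_fps = 543/60 = 9.05 ft/s
dp = 0.0232*(156/1.84)*0.075*9.05^2/(2*32.174) = 0.1878 lbf/ft^2

0.1878 lbf/ft^2


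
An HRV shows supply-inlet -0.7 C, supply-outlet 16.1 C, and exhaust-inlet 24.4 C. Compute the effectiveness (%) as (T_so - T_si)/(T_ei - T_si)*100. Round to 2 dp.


eff = (16.1-(-0.7))/(24.4-(-0.7))*100 = 66.93 %

66.93 %


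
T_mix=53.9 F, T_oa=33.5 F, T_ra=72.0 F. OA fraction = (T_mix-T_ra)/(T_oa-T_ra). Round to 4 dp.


frac = (53.9 - 72.0) / (33.5 - 72.0) = 0.4701

0.4701


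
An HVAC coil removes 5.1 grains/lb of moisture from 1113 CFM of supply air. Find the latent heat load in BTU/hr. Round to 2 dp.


Q = 0.68 * 1113 * 5.1 = 3859.88 BTU/hr

3859.88 BTU/hr


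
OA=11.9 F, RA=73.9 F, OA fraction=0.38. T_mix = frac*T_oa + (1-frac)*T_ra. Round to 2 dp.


T_mix = 0.38*11.9 + 0.62*73.9 = 50.34 F

50.34 F


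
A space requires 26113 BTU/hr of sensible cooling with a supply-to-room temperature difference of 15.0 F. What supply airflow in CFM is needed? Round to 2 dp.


CFM = 26113 / (1.08 * 15.0) = 1611.91

1611.91 CFM


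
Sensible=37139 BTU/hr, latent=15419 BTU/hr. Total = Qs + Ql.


Qt = 37139 + 15419 = 52558 BTU/hr

52558 BTU/hr


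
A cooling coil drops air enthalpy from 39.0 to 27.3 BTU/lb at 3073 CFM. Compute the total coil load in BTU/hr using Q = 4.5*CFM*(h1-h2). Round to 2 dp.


Q = 4.5 * 3073 * (39.0 - 27.3) = 161793.45 BTU/hr

161793.45 BTU/hr


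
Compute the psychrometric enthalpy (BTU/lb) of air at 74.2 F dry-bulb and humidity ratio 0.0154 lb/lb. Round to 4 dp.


h = 0.24*74.2 + 0.0154*(1061+0.444*74.2) = 34.6547 BTU/lb

34.6547 BTU/lb


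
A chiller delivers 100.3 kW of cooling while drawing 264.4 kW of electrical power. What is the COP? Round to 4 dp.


COP = 100.3 / 264.4 = 0.3793

0.3793


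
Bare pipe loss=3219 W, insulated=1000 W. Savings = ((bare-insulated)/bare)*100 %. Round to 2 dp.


Savings = ((3219-1000)/3219)*100 = 68.93 %

68.93 %


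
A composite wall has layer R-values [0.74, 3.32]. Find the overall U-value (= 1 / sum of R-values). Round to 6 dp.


R_total = 0.74 + 3.32 = 4.06
U = 1/4.06 = 0.246305

0.246305


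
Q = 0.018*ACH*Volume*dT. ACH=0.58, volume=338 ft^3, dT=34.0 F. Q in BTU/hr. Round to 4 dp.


Q = 0.018 * 0.58 * 338 * 34.0 = 119.9765 BTU/hr

119.9765 BTU/hr


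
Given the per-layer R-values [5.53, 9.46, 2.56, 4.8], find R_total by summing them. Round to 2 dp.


R_total = 5.53 + 9.46 + 2.56 + 4.8 = 22.35

22.35


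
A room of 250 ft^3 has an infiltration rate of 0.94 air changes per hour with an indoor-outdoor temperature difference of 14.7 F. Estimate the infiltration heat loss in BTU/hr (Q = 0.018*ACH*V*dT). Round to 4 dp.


Q = 0.018 * 0.94 * 250 * 14.7 = 62.1810 BTU/hr

62.1810 BTU/hr


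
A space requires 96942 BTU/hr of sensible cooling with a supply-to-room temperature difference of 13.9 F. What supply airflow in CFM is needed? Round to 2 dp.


CFM = 96942 / (1.08 * 13.9) = 6457.63

6457.63 CFM


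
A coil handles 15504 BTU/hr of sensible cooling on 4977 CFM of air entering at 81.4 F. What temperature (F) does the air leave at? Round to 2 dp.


dT = 15504/(1.08*4977) = 2.8844
T_leave = 81.4 - 2.8844 = 78.52 F

78.52 F


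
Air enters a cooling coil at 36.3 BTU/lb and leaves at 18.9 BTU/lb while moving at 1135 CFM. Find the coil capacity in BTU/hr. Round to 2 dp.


Q = 4.5 * 1135 * (36.3 - 18.9) = 88870.50 BTU/hr

88870.50 BTU/hr


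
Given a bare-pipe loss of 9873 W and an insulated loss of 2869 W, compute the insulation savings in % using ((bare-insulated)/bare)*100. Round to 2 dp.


Savings = ((9873-2869)/9873)*100 = 70.94 %

70.94 %


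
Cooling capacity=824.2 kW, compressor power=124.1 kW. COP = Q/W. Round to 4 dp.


COP = 824.2 / 124.1 = 6.6414

6.6414


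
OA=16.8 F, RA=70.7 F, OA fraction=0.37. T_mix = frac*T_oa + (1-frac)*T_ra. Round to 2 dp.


T_mix = 0.37*16.8 + 0.63*70.7 = 50.76 F

50.76 F


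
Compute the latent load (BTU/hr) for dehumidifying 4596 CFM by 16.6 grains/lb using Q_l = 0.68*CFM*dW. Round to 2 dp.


Q = 0.68 * 4596 * 16.6 = 51879.65 BTU/hr

51879.65 BTU/hr


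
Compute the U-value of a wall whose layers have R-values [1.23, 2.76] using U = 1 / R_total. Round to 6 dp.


R_total = 1.23 + 2.76 = 3.99
U = 1/3.99 = 0.250627

0.250627


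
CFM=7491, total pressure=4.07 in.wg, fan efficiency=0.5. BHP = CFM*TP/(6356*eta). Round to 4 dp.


BHP = 7491 * 4.07 / (6356 * 0.5) = 9.5936 hp

9.5936 hp


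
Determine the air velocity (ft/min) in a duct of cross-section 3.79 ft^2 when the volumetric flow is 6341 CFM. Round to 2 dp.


V = 6341 / 3.79 = 1673.09 ft/min

1673.09 ft/min


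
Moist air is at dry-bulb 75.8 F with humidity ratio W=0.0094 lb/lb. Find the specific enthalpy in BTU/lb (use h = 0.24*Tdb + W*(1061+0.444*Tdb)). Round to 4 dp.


h = 0.24*75.8 + 0.0094*(1061+0.444*75.8) = 28.4818 BTU/lb

28.4818 BTU/lb


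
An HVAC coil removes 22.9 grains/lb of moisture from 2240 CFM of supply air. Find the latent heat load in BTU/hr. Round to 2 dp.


Q = 0.68 * 2240 * 22.9 = 34881.28 BTU/hr

34881.28 BTU/hr


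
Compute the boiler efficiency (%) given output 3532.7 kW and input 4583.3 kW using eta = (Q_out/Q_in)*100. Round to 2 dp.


eta = (3532.7/4583.3)*100 = 77.08 %

77.08 %


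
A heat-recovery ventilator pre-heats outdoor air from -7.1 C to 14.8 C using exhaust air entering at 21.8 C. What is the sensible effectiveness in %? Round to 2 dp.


eff = (14.8-(-7.1))/(21.8-(-7.1))*100 = 75.78 %

75.78 %


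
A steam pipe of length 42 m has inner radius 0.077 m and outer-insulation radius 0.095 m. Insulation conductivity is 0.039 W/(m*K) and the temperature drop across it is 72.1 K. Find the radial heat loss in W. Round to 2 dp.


Q = 2*pi*0.039*42*72.1/ln(0.095/0.077) = 3532.34 W

3532.34 W


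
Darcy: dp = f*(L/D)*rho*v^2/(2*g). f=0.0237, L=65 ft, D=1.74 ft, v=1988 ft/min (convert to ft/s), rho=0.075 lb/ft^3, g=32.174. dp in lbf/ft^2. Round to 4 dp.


v_fps = 1988/60 = 33.1333 ft/s
dp = 0.0237*(65/1.74)*0.075*33.1333^2/(2*32.174) = 1.1328 lbf/ft^2

1.1328 lbf/ft^2


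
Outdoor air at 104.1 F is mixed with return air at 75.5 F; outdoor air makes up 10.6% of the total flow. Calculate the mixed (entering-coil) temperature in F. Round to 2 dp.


T_mix = 75.5 + (10.6/100)*(104.1-75.5) = 78.53 F

78.53 F


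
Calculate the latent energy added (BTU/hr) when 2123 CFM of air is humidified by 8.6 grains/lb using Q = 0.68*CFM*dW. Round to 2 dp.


Q = 0.68 * 2123 * 8.6 = 12415.30 BTU/hr

12415.30 BTU/hr


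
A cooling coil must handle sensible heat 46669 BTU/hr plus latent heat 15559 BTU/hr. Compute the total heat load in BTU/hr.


Qt = 46669 + 15559 = 62228 BTU/hr

62228 BTU/hr


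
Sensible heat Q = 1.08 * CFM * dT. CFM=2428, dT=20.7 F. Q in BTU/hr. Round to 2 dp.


Q = 1.08 * 2428 * 20.7 = 54280.37 BTU/hr

54280.37 BTU/hr


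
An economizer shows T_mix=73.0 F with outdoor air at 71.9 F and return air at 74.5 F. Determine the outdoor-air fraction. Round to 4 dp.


frac = (73.0 - 74.5) / (71.9 - 74.5) = 0.5769

0.5769


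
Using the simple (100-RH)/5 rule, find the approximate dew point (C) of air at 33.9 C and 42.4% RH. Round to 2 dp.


Td = 33.9 - (100-42.4)/5 = 22.38 C

22.38 C


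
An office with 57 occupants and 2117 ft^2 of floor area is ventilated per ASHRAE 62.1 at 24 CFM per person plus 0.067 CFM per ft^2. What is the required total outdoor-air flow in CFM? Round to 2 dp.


Total = 57*24 + 2117*0.067 = 1509.84 CFM

1509.84 CFM


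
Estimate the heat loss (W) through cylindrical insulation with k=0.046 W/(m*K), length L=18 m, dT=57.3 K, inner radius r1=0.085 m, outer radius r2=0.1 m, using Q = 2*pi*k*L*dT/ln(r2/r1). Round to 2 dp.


Q = 2*pi*0.046*18*57.3/ln(0.1/0.085) = 1834.26 W

1834.26 W


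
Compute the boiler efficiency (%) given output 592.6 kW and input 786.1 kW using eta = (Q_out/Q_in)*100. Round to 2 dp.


eta = (592.6/786.1)*100 = 75.38 %

75.38 %


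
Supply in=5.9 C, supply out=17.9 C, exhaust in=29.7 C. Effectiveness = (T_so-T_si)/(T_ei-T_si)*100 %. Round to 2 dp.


eff = (17.9-5.9)/(29.7-5.9)*100 = 50.42 %

50.42 %


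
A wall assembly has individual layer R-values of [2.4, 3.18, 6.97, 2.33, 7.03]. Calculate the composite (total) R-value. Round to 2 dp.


R_total = 2.4 + 3.18 + 6.97 + 2.33 + 7.03 = 21.91

21.91


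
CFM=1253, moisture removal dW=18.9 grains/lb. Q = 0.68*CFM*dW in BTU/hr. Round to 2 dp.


Q = 0.68 * 1253 * 18.9 = 16103.56 BTU/hr

16103.56 BTU/hr


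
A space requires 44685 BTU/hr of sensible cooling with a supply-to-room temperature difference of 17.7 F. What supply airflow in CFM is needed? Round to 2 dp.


CFM = 44685 / (1.08 * 17.7) = 2337.57

2337.57 CFM


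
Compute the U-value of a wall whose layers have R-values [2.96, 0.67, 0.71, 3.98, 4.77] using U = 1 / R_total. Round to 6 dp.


R_total = 2.96 + 0.67 + 0.71 + 3.98 + 4.77 = 13.09
U = 1/13.09 = 0.076394

0.076394


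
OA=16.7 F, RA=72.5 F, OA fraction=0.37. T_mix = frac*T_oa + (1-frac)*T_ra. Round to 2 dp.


T_mix = 0.37*16.7 + 0.63*72.5 = 51.85 F

51.85 F


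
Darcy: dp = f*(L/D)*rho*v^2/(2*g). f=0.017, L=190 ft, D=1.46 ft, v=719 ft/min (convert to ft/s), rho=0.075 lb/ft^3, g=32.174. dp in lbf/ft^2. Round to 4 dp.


v_fps = 719/60 = 11.9833 ft/s
dp = 0.017*(190/1.46)*0.075*11.9833^2/(2*32.174) = 0.3703 lbf/ft^2

0.3703 lbf/ft^2


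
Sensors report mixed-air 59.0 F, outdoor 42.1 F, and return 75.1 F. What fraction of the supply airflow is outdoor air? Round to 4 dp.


frac = (59.0 - 75.1) / (42.1 - 75.1) = 0.4879

0.4879


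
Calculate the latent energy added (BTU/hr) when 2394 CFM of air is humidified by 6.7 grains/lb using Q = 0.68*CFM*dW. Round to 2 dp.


Q = 0.68 * 2394 * 6.7 = 10907.06 BTU/hr

10907.06 BTU/hr


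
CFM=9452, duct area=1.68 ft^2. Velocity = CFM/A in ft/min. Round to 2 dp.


V = 9452 / 1.68 = 5626.19 ft/min

5626.19 ft/min


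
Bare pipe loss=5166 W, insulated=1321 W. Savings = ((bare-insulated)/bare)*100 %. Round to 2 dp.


Savings = ((5166-1321)/5166)*100 = 74.43 %

74.43 %


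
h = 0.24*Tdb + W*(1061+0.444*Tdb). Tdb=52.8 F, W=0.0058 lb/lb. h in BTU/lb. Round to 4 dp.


h = 0.24*52.8 + 0.0058*(1061+0.444*52.8) = 18.9618 BTU/lb

18.9618 BTU/lb


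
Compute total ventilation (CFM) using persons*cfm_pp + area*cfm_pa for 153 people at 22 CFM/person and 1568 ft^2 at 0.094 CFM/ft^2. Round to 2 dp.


Total = 153*22 + 1568*0.094 = 3513.39 CFM

3513.39 CFM


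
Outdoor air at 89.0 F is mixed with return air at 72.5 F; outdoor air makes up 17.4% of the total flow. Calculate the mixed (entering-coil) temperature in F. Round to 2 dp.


T_mix = 72.5 + (17.4/100)*(89.0-72.5) = 75.37 F

75.37 F


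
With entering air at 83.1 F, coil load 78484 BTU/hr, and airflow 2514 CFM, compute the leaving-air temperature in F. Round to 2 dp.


dT = 78484/(1.08*2514) = 28.9063
T_leave = 83.1 - 28.9063 = 54.19 F

54.19 F


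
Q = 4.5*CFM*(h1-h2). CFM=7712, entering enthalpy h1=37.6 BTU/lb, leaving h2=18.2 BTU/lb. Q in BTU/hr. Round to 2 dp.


Q = 4.5 * 7712 * (37.6 - 18.2) = 673257.60 BTU/hr

673257.60 BTU/hr


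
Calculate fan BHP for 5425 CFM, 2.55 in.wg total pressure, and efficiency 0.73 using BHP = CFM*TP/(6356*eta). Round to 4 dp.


BHP = 5425 * 2.55 / (6356 * 0.73) = 2.9815 hp

2.9815 hp


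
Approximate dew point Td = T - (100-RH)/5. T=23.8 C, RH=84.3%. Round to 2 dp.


Td = 23.8 - (100-84.3)/5 = 20.66 C

20.66 C


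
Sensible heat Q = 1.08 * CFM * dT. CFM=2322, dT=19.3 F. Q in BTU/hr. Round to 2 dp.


Q = 1.08 * 2322 * 19.3 = 48399.77 BTU/hr

48399.77 BTU/hr


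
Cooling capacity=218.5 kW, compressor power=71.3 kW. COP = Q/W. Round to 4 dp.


COP = 218.5 / 71.3 = 3.0645

3.0645


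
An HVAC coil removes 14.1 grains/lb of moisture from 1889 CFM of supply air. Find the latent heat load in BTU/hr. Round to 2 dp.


Q = 0.68 * 1889 * 14.1 = 18111.73 BTU/hr

18111.73 BTU/hr


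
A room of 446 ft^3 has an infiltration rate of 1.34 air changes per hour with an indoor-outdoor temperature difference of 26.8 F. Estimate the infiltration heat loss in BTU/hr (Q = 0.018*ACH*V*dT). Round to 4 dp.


Q = 0.018 * 1.34 * 446 * 26.8 = 288.3015 BTU/hr

288.3015 BTU/hr


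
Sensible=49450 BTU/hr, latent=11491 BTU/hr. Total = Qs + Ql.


Qt = 49450 + 11491 = 60941 BTU/hr

60941 BTU/hr


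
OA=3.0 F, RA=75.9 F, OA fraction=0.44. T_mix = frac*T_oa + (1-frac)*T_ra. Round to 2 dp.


T_mix = 0.44*3.0 + 0.56*75.9 = 43.82 F

43.82 F


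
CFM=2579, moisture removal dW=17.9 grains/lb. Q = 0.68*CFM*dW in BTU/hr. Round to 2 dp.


Q = 0.68 * 2579 * 17.9 = 31391.59 BTU/hr

31391.59 BTU/hr


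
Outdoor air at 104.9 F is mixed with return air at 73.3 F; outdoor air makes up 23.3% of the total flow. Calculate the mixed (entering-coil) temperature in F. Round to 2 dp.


T_mix = 73.3 + (23.3/100)*(104.9-73.3) = 80.66 F

80.66 F


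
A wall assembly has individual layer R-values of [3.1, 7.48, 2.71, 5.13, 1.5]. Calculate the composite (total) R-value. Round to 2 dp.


R_total = 3.1 + 7.48 + 2.71 + 5.13 + 1.5 = 19.92

19.92


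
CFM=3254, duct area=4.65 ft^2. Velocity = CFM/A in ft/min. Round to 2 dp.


V = 3254 / 4.65 = 699.78 ft/min

699.78 ft/min


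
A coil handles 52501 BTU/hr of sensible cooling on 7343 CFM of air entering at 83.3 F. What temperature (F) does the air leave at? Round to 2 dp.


dT = 52501/(1.08*7343) = 6.6202
T_leave = 83.3 - 6.6202 = 76.68 F

76.68 F


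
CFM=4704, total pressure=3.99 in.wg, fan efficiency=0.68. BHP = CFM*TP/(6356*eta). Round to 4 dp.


BHP = 4704 * 3.99 / (6356 * 0.68) = 4.3426 hp

4.3426 hp


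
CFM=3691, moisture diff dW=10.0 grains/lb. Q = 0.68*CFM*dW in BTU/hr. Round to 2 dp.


Q = 0.68 * 3691 * 10.0 = 25098.80 BTU/hr

25098.80 BTU/hr


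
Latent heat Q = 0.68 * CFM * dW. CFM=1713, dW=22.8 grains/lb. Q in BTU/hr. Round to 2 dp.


Q = 0.68 * 1713 * 22.8 = 26558.35 BTU/hr

26558.35 BTU/hr


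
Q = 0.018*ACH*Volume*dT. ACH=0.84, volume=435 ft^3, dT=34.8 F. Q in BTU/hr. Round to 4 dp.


Q = 0.018 * 0.84 * 435 * 34.8 = 228.8866 BTU/hr

228.8866 BTU/hr


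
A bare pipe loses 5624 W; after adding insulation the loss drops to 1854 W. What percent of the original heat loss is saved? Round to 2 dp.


Savings = ((5624-1854)/5624)*100 = 67.03 %

67.03 %


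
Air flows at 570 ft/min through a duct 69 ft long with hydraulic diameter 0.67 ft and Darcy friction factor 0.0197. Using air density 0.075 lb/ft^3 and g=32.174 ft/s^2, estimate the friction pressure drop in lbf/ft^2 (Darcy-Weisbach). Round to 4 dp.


v_fps = 570/60 = 9.5 ft/s
dp = 0.0197*(69/0.67)*0.075*9.5^2/(2*32.174) = 0.2134 lbf/ft^2

0.2134 lbf/ft^2


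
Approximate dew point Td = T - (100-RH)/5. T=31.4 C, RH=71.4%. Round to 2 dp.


Td = 31.4 - (100-71.4)/5 = 25.68 C

25.68 C


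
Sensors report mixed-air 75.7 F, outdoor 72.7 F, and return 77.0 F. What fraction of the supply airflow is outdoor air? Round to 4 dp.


frac = (75.7 - 77.0) / (72.7 - 77.0) = 0.3023

0.3023


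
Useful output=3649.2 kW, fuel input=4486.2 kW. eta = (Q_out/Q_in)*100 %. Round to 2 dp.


eta = (3649.2/4486.2)*100 = 81.34 %

81.34 %


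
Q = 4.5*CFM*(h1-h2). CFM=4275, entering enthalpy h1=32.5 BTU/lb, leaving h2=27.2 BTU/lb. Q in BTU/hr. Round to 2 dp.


Q = 4.5 * 4275 * (32.5 - 27.2) = 101958.75 BTU/hr

101958.75 BTU/hr


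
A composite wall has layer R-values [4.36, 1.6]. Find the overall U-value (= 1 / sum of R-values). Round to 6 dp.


R_total = 4.36 + 1.6 = 5.96
U = 1/5.96 = 0.167785

0.167785


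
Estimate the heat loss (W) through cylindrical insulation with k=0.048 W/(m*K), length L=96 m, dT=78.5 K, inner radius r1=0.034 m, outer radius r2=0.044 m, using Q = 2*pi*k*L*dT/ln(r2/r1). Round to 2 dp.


Q = 2*pi*0.048*96*78.5/ln(0.044/0.034) = 8815.16 W

8815.16 W


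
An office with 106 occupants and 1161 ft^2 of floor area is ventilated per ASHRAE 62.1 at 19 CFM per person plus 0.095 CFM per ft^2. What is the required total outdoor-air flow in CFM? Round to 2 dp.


Total = 106*19 + 1161*0.095 = 2124.30 CFM

2124.30 CFM


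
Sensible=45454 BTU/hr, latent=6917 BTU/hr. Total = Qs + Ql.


Qt = 45454 + 6917 = 52371 BTU/hr

52371 BTU/hr


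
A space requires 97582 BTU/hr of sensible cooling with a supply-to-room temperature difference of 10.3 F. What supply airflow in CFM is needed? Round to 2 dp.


CFM = 97582 / (1.08 * 10.3) = 8772.20

8772.20 CFM


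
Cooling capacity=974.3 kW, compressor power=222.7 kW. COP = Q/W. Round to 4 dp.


COP = 974.3 / 222.7 = 4.3749

4.3749


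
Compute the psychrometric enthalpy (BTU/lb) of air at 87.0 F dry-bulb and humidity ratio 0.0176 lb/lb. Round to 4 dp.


h = 0.24*87.0 + 0.0176*(1061+0.444*87.0) = 40.2335 BTU/lb

40.2335 BTU/lb


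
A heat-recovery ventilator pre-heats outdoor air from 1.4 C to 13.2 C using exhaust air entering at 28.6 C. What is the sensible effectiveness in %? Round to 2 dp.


eff = (13.2-1.4)/(28.6-1.4)*100 = 43.38 %

43.38 %


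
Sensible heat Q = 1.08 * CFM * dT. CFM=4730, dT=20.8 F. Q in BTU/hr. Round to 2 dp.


Q = 1.08 * 4730 * 20.8 = 106254.72 BTU/hr

106254.72 BTU/hr


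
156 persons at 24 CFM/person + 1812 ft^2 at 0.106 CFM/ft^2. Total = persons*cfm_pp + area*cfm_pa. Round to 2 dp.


Total = 156*24 + 1812*0.106 = 3936.07 CFM

3936.07 CFM


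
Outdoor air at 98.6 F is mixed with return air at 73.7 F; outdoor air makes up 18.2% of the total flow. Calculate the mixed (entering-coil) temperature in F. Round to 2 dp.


T_mix = 73.7 + (18.2/100)*(98.6-73.7) = 78.23 F

78.23 F


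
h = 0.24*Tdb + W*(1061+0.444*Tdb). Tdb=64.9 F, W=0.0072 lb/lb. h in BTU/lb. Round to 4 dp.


h = 0.24*64.9 + 0.0072*(1061+0.444*64.9) = 23.4227 BTU/lb

23.4227 BTU/lb


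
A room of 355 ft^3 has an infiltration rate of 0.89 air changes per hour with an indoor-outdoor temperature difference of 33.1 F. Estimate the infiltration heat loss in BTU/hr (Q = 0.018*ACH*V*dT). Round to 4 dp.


Q = 0.018 * 0.89 * 355 * 33.1 = 188.2430 BTU/hr

188.2430 BTU/hr


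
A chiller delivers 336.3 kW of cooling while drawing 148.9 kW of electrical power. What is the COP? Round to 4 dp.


COP = 336.3 / 148.9 = 2.2586

2.2586


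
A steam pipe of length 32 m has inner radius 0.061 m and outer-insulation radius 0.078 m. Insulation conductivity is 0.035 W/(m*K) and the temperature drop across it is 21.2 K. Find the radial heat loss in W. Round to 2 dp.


Q = 2*pi*0.035*32*21.2/ln(0.078/0.061) = 606.86 W

606.86 W


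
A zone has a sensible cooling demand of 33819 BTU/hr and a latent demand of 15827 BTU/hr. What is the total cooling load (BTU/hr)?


Qt = 33819 + 15827 = 49646 BTU/hr

49646 BTU/hr


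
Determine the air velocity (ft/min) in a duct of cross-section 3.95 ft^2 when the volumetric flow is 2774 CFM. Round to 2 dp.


V = 2774 / 3.95 = 702.28 ft/min

702.28 ft/min


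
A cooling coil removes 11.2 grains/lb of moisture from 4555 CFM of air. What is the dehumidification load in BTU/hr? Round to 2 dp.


Q = 0.68 * 4555 * 11.2 = 34690.88 BTU/hr

34690.88 BTU/hr


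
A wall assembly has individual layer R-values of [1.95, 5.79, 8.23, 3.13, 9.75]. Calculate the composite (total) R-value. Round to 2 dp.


R_total = 1.95 + 5.79 + 8.23 + 3.13 + 9.75 = 28.85

28.85


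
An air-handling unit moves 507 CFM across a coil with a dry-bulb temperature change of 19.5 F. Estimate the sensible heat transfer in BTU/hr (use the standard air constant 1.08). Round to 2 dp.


Q = 1.08 * 507 * 19.5 = 10677.42 BTU/hr

10677.42 BTU/hr


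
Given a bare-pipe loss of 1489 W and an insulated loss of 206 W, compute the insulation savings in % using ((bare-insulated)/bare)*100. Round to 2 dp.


Savings = ((1489-206)/1489)*100 = 86.17 %

86.17 %


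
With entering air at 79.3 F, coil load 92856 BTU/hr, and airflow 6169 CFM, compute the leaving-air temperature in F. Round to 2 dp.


dT = 92856/(1.08*6169) = 13.9371
T_leave = 79.3 - 13.9371 = 65.36 F

65.36 F


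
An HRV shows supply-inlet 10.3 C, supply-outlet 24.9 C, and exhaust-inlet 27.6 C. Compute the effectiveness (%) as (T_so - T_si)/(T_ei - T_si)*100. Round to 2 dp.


eff = (24.9-10.3)/(27.6-10.3)*100 = 84.39 %

84.39 %


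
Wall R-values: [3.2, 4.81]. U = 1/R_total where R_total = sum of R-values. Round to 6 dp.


R_total = 3.2 + 4.81 = 8.01
U = 1/8.01 = 0.124844

0.124844


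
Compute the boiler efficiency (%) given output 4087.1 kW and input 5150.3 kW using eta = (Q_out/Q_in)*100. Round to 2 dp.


eta = (4087.1/5150.3)*100 = 79.36 %

79.36 %


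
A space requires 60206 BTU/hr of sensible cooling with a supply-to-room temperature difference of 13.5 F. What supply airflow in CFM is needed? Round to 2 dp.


CFM = 60206 / (1.08 * 13.5) = 4129.36

4129.36 CFM


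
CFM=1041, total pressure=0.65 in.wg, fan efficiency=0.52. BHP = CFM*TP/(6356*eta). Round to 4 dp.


BHP = 1041 * 0.65 / (6356 * 0.52) = 0.2047 hp

0.2047 hp


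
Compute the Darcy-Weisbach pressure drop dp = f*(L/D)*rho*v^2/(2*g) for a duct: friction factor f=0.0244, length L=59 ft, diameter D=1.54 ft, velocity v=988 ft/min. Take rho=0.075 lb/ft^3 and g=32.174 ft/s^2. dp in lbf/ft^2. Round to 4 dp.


v_fps = 988/60 = 16.4667 ft/s
dp = 0.0244*(59/1.54)*0.075*16.4667^2/(2*32.174) = 0.2954 lbf/ft^2

0.2954 lbf/ft^2


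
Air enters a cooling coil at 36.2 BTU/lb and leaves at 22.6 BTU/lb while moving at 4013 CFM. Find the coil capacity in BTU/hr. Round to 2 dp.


Q = 4.5 * 4013 * (36.2 - 22.6) = 245595.60 BTU/hr

245595.60 BTU/hr


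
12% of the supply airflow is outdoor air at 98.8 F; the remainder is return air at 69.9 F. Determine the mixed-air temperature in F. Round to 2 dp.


T_mix = 0.12*98.8 + 0.88*69.9 = 73.37 F

73.37 F


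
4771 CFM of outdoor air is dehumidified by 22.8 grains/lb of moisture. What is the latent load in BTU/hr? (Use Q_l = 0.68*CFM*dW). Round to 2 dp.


Q = 0.68 * 4771 * 22.8 = 73969.58 BTU/hr

73969.58 BTU/hr


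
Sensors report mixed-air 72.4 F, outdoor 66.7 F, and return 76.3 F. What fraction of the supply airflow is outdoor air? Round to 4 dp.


frac = (72.4 - 76.3) / (66.7 - 76.3) = 0.4063

0.4063


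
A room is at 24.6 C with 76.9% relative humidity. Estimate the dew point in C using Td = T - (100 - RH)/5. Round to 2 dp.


Td = 24.6 - (100-76.9)/5 = 19.98 C

19.98 C


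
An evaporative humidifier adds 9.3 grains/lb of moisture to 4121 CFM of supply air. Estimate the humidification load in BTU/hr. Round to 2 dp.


Q = 0.68 * 4121 * 9.3 = 26061.20 BTU/hr

26061.20 BTU/hr


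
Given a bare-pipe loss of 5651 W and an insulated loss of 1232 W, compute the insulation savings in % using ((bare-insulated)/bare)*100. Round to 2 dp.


Savings = ((5651-1232)/5651)*100 = 78.20 %

78.20 %


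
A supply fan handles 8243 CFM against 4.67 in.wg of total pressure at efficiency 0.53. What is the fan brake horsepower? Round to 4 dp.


BHP = 8243 * 4.67 / (6356 * 0.53) = 11.4273 hp

11.4273 hp


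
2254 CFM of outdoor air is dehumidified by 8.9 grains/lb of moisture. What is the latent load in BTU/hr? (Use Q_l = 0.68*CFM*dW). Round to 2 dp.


Q = 0.68 * 2254 * 8.9 = 13641.21 BTU/hr

13641.21 BTU/hr


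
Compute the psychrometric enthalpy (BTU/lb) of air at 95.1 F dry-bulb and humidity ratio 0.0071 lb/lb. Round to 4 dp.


h = 0.24*95.1 + 0.0071*(1061+0.444*95.1) = 30.6569 BTU/lb

30.6569 BTU/lb


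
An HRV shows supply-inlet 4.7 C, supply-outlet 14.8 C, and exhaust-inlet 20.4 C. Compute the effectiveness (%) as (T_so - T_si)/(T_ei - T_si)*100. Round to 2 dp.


eff = (14.8-4.7)/(20.4-4.7)*100 = 64.33 %

64.33 %


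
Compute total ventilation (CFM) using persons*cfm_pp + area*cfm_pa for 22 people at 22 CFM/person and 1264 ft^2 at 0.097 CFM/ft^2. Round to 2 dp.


Total = 22*22 + 1264*0.097 = 606.61 CFM

606.61 CFM


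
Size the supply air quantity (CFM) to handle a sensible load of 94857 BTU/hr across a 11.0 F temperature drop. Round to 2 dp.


CFM = 94857 / (1.08 * 11.0) = 7984.60

7984.60 CFM


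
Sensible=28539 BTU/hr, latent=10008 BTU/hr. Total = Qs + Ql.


Qt = 28539 + 10008 = 38547 BTU/hr

38547 BTU/hr
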